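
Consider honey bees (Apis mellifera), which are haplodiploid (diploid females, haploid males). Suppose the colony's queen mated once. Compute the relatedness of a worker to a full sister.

0.75

Haplodiploid full sisters inherit their father's entire haploid genome identically (contributing 1/2) and on average half of their mother's contribution (1/2 · 1/2 = 1/4); r = 1/2 + 1/4 = 3/4.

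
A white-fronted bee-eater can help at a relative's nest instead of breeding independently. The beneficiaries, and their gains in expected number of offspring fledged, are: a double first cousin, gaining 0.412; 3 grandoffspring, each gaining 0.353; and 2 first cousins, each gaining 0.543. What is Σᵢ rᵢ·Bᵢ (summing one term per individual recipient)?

r to a double first cousin = 0.25 (double first cousins share both grandparent pairs — four paths of length 4: r = 4·(1/2)^4 = 1/4).
r to a grandoffspring = 0.25 (two parent–offspring links: r = (1/2)^2 = 1/4).
r to a first cousin = 0.125 (first cousins share one grandparent pair — two paths of length 4: r = 2·(1/2)^4 = 1/8).
Summing one r·B term per recipient: 1·0.25·0.412 + 3·0.25·0.353 + 2·0.125·0.543 = 0.5035.

0.5035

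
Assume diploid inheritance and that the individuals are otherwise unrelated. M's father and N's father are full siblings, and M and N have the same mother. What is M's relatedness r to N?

Independent pedigree routes through distinct common ancestors add.
M and N are related in two ways: first cousins through their fathers (r = 1/8) and half-sibs through their shared mother (r = 1/4).
r = 1/8 + 1/4 = 3/8 = 0.375.

0.375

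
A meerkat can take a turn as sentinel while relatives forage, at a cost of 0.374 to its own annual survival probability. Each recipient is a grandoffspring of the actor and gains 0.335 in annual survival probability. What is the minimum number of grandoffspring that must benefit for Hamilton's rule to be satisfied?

r to a grandoffspring = 0.25 (two parent–offspring links: r = (1/2)^2 = 1/4).
Hamilton's rule: n·r·B > C  ⇒  n > C/(r·B) = 0.374/(0.25·0.335) = 4.466.
The smallest integer exceeding 4.466 is 5.

5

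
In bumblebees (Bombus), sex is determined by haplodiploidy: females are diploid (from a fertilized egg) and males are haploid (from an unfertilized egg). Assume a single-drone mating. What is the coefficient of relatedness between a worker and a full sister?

Haplodiploid full sisters inherit their father's entire haploid genome identically (contributing 1/2) and on average half of their mother's contribution (1/2 · 1/2 = 1/4); r = 1/2 + 1/4 = 3/4.

0.75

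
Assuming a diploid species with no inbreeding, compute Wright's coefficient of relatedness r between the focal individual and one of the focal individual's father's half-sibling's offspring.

0.0625

Each parent–offspring link contributes a factor of 1/2, and independent paths through distinct common ancestors add.
Half first cousins share one grandparent — one path of length 4: r = (1/2)^4 = 1/16.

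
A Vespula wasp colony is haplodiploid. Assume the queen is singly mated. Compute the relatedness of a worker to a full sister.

0.75

Haplodiploid full sisters inherit their father's entire haploid genome identically (contributing 1/2) and on average half of their mother's contribution (1/2 · 1/2 = 1/4); r = 1/2 + 1/4 = 3/4.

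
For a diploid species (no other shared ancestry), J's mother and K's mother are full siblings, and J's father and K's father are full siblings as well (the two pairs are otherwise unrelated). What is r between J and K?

With two independent routes of shared ancestry, r is the sum of the two contributions.
J and K are related in two ways: first cousins through their mothers (r = 1/8) and first cousins through their fathers (r = 1/8) — i.e. double first cousins.
r = 1/8 + 1/8 = 1/4 = 0.25.

0.25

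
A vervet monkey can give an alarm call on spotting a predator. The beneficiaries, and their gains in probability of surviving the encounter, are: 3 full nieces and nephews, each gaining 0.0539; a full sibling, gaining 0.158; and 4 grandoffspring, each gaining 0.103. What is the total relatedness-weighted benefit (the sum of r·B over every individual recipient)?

r to a full niece or nephew = 1/4 (full aunt/uncle↔niece/nephew: two paths of length 3 through the shared grandparent pair: r = 2·(1/2)^3 = 1/4).
r to a full sibling = 0.5 (full sibs share both parents — two paths of length 2: r = 2·(1/2)^2 = 1/2).
r to a grandoffspring = 0.25 (two parent–offspring links: r = (1/2)^2 = 1/4).
Summing one r·B term per recipient: 3·0.25·0.0539 + 1·0.5·0.158 + 4·0.25·0.103 = 0.222425.

0.222425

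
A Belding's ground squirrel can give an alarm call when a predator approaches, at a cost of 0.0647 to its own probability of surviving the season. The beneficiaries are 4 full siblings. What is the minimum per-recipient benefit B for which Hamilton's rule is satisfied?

0.0323

r to a full sibling = 0.5 (full sibs share both parents — two paths of length 2: r = 2·(1/2)^2 = 1/2).
Hamilton's rule with n recipients of equal r: n·r·B > C, so B > C/(n·r) = 0.0647/(4·0.5) = 0.0323.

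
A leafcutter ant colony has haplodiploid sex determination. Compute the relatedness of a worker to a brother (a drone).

Her haploid brother carries none of their father's genes and a random half of their mother's genome; that half matches the maternal half of her own genome with probability 1/2: r = 1/2 · 1/2 = 1/4.

0.25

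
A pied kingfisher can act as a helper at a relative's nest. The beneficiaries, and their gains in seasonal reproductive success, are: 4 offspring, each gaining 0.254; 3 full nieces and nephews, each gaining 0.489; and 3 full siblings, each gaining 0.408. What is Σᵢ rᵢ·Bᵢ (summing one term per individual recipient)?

1.48675

r to an offspring = 0.5 (one parent–offspring link: r = (1/2)^1 = 1/2).
r to a full niece or nephew = 0.25 (full aunt/uncle↔niece/nephew: two paths of length 3 through the shared grandparent pair: r = 2·(1/2)^3 = 1/4).
r to a full sibling = 0.5 (full sibs share both parents — two paths of length 2: r = 2·(1/2)^2 = 1/2).
Summing one r·B term per recipient: 4·0.5·0.254 + 3·0.25·0.489 + 3·0.5·0.408 = 1.48675.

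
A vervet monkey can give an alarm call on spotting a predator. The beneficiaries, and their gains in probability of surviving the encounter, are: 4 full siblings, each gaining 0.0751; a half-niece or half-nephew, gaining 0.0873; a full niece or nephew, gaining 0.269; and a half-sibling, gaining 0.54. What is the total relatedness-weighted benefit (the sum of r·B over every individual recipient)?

0.3633625

r to a full sibling = 1/2 (full sibs share both parents — two paths of length 2: r = 2·(1/2)^2 = 1/2).
r to a half-niece or half-nephew = 1/8 (half-aunt/uncle↔niece/nephew: one path of length 3: r = (1/2)^3 = 1/8).
r to a full niece or nephew = 1/4 (full aunt/uncle↔niece/nephew: two paths of length 3 through the shared grandparent pair: r = 2·(1/2)^3 = 1/4).
r to a half-sibling = 0.25 (half-sibs share one parent — one path of length 2: r = (1/2)^2 = 1/4).
Summing one r·B term per recipient: 4·0.5·0.0751 + 1·0.125·0.0873 + 1·0.25·0.269 + 1·0.25·0.54 = 0.3633625.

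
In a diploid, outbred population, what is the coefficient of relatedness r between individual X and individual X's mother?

0.5

Each parent–offspring link contributes a factor of 1/2, and independent paths through distinct common ancestors add.
One parent–offspring link: r = (1/2)^1 = 1/2.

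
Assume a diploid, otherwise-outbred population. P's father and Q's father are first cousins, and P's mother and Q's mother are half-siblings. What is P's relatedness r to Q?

Independent pedigree routes through distinct common ancestors add.
P and Q are related in two ways: second cousins through their fathers (r = 1/32) and half first cousins through their mothers (r = 1/16).
r = 1/32 + 1/16 = 0.09375.

0.09375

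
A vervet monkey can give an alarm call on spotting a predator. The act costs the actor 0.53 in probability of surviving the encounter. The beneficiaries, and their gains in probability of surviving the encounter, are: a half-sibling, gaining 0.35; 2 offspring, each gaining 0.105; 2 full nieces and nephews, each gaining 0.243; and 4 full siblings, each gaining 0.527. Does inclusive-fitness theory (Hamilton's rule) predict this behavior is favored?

Hamilton's rule: the trait is favored when the sum of r·B over every recipient exceeds the actor's cost C.
r to a half-sibling = 0.25 (half-sibs share one parent — one path of length 2: r = (1/2)^2 = 1/4).
r to an offspring = 0.5 (one parent–offspring link: r = (1/2)^1 = 1/2).
r to a full niece or nephew = 1/4 (full aunt/uncle↔niece/nephew: two paths of length 3 through the shared grandparent pair: r = 2·(1/2)^3 = 1/4).
r to a full sibling = 1/2 (full sibs share both parents — two paths of length 2: r = 2·(1/2)^2 = 1/2).
Summing one r·B term per recipient: 1·0.25·0.35 + 2·0.5·0.105 + 2·0.25·0.243 + 4·0.5·0.527 = 1.368.
1.368 > 0.53: the indirect benefit exceeds the cost.

Yes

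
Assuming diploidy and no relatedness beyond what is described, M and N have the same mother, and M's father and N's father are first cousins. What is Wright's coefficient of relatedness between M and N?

0.28125

With two independent routes of shared ancestry, r is the sum of the two contributions.
M and N are related in two ways: half-sibs through their shared mother (r = 1/4) and second cousins through their fathers (r = 1/32).
r = 1/4 + 1/32 = 0.28125.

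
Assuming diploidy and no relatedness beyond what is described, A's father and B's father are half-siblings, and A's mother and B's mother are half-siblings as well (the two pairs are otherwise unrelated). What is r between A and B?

Independent pedigree routes through distinct common ancestors add.
A and B are related in two ways: half first cousins through their fathers (r = 1/16) and half first cousins through their mothers (r = 1/16).
r = 1/16 + 1/16 = 0.125.

0.125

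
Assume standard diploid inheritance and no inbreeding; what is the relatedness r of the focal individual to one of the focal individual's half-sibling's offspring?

Each parent–offspring link contributes a factor of 1/2, and independent paths through distinct common ancestors add.
Half-aunt/uncle↔niece/nephew: one path of length 3: r = (1/2)^3 = 1/8.

0.125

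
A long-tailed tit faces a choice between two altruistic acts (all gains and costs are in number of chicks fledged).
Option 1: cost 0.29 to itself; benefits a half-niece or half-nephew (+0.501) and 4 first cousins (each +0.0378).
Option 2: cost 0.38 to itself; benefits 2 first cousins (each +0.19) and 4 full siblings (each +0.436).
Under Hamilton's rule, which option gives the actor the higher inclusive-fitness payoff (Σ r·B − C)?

Option 1: r to a half-niece or half-nephew = 0.125.
Option 1: r to a first cousin = 0.125.
Option 1: Σ r·B − C = (1·0.125·0.501 + 4·0.125·0.0378) − 0.29 = -0.208475.
Option 2: r to a first cousin = 0.125.
Option 2: r to a full sibling = 0.5.
Option 2: Σ r·B − C = (2·0.125·0.19 + 4·0.5·0.436) − 0.38 = 0.5395.
Option 2 has the higher net inclusive-fitness payoff.

Option 2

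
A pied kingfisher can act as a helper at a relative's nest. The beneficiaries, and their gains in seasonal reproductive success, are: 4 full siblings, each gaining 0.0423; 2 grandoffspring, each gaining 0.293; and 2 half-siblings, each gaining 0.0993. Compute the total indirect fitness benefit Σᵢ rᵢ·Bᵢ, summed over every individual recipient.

0.28075

r to a full sibling = 0.5 (full sibs share both parents — two paths of length 2: r = 2·(1/2)^2 = 1/2).
r to a grandoffspring = 1/4 (two parent–offspring links: r = (1/2)^2 = 1/4).
r to a half-sibling = 0.25 (half-sibs share one parent — one path of length 2: r = (1/2)^2 = 1/4).
Summing one r·B term per recipient: 4·0.5·0.0423 + 2·0.25·0.293 + 2·0.25·0.0993 = 0.28075.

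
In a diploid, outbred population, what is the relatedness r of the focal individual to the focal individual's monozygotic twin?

1

Each parent–offspring link contributes a factor of 1/2, and independent paths through distinct common ancestors add.
Monozygotic twins share every allele identical by descent: r = 1.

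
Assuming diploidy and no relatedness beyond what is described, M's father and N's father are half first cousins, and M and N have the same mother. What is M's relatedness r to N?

0.265625

With two independent routes of shared ancestry, r is the sum of the two contributions.
M and N are related in two ways: half second cousins through their fathers (r = 1/64) and half-sibs through their shared mother (r = 1/4).
r = 1/64 + 1/4 = 17/64 = 0.265625.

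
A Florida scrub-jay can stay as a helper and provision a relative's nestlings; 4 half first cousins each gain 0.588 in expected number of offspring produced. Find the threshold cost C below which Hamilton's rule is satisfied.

0.147

r to a half first cousin = 1/16 (half first cousins share one grandparent — one path of length 4: r = (1/2)^4 = 1/16).
Hamilton's rule: n·r·B > C, so the trait is favored while C < n·r·B = 4·0.0625·0.588 = 0.147.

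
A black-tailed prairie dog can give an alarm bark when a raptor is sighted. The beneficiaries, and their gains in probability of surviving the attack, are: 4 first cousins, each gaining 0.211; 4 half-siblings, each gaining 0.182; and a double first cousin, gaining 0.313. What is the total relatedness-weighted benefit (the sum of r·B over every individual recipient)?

r to a first cousin = 0.125 (first cousins share one grandparent pair — two paths of length 4: r = 2·(1/2)^4 = 1/8).
r to a half-sibling = 0.25 (half-sibs share one parent — one path of length 2: r = (1/2)^2 = 1/4).
r to a double first cousin = 0.25 (double first cousins share both grandparent pairs — four paths of length 4: r = 4·(1/2)^4 = 1/4).
Summing one r·B term per recipient: 4·0.125·0.211 + 4·0.25·0.182 + 1·0.25·0.313 = 0.36575.

0.36575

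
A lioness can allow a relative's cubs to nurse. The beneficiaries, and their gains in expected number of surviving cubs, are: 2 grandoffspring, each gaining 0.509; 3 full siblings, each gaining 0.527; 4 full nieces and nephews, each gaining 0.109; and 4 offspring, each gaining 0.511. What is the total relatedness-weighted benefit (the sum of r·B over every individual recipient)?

2.176

r to a grandoffspring = 1/4 (two parent–offspring links: r = (1/2)^2 = 1/4).
r to a full sibling = 0.5 (full sibs share both parents — two paths of length 2: r = 2·(1/2)^2 = 1/2).
r to a full niece or nephew = 1/4 (full aunt/uncle↔niece/nephew: two paths of length 3 through the shared grandparent pair: r = 2·(1/2)^3 = 1/4).
r to an offspring = 1/2 (one parent–offspring link: r = (1/2)^1 = 1/2).
Summing one r·B term per recipient: 2·0.25·0.509 + 3·0.5·0.527 + 4·0.25·0.109 + 4·0.5·0.511 = 2.176.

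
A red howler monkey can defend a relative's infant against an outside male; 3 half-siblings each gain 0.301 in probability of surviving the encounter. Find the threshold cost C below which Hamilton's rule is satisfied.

r to a half-sibling = 1/4 (half-sibs share one parent — one path of length 2: r = (1/2)^2 = 1/4).
Hamilton's rule: n·r·B > C, so the trait is favored while C < n·r·B = 3·0.25·0.301 = 0.22575.

0.22575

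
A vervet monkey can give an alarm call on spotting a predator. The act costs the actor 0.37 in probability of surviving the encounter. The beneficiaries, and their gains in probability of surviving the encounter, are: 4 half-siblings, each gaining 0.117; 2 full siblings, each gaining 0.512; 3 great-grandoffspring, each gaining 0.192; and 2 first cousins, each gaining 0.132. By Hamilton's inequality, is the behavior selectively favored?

Hamilton's rule: the trait is favored when the sum of r·B over every recipient exceeds the actor's cost C.
r to a half-sibling = 1/4 (half-sibs share one parent — one path of length 2: r = (1/2)^2 = 1/4).
r to a full sibling = 1/2 (full sibs share both parents — two paths of length 2: r = 2·(1/2)^2 = 1/2).
r to a great-grandoffspring = 1/8 (three parent–offspring links: r = (1/2)^3 = 1/8).
r to a first cousin = 1/8 (first cousins share one grandparent pair — two paths of length 4: r = 2·(1/2)^4 = 1/8).
Summing one r·B term per recipient: 4·0.25·0.117 + 2·0.5·0.512 + 3·0.125·0.192 + 2·0.125·0.132 = 0.734.
0.734 > 0.37: the indirect benefit exceeds the cost.

Yes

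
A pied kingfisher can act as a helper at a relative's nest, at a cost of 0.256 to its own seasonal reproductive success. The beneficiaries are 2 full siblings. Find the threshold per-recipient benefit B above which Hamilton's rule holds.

r to a full sibling = 1/2 (full sibs share both parents — two paths of length 2: r = 2·(1/2)^2 = 1/2).
Hamilton's rule with n recipients of equal r: n·r·B > C, so B > C/(n·r) = 0.256/(2·0.5) = 0.256.

0.256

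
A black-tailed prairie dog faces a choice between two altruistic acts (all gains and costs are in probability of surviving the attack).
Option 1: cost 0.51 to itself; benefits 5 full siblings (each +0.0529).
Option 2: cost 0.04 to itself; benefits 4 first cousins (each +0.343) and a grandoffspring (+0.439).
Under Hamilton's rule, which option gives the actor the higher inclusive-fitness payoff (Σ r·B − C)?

Option 2

Option 1: r to a full sibling = 0.5.
Option 1: Σ r·B − C = (5·0.5·0.0529) − 0.51 = -0.37775.
Option 2: r to a first cousin = 0.125.
Option 2: r to a grandoffspring = 0.25.
Option 2: Σ r·B − C = (4·0.125·0.343 + 1·0.25·0.439) − 0.04 = 0.24125.
Option 2 has the higher net inclusive-fitness payoff.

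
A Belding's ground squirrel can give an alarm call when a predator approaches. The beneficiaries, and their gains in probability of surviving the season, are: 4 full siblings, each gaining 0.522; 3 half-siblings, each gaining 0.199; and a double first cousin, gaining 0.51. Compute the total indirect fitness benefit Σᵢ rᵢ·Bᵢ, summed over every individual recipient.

1.32075

r to a full sibling = 1/2 (full sibs share both parents — two paths of length 2: r = 2·(1/2)^2 = 1/2).
r to a half-sibling = 1/4 (half-sibs share one parent — one path of length 2: r = (1/2)^2 = 1/4).
r to a double first cousin = 0.25 (double first cousins share both grandparent pairs — four paths of length 4: r = 4·(1/2)^4 = 1/4).
Summing one r·B term per recipient: 4·0.5·0.522 + 3·0.25·0.199 + 1·0.25·0.51 = 1.32075.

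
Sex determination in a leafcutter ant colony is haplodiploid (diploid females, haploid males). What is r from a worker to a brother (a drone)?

Her haploid brother carries none of their father's genes and a random half of their mother's genome; that half matches the maternal half of her own genome with probability 1/2: r = 1/2 · 1/2 = 1/4.

0.25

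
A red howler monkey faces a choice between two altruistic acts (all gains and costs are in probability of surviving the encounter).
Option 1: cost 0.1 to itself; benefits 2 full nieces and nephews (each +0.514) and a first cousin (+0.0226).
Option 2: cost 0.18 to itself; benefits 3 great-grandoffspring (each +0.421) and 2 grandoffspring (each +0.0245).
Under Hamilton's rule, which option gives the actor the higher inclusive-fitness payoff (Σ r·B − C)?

Option 1: r to a full niece or nephew = 0.25.
Option 1: r to a first cousin = 0.125.
Option 1: Σ r·B − C = (2·0.25·0.514 + 1·0.125·0.0226) − 0.1 = 0.159825.
Option 2: r to a great-grandoffspring = 0.125.
Option 2: r to a grandoffspring = 0.25.
Option 2: Σ r·B − C = (3·0.125·0.421 + 2·0.25·0.0245) − 0.18 = -0.009875.
Option 1 has the higher net inclusive-fitness payoff.

Option 1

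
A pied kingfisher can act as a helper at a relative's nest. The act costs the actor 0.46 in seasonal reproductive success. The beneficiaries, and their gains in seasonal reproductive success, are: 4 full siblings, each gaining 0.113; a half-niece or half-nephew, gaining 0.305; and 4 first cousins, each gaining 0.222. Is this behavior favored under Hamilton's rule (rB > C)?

Hamilton's rule: the trait is favored when the sum of r·B over every recipient exceeds the actor's cost C.
r to a full sibling = 0.5 (full sibs share both parents — two paths of length 2: r = 2·(1/2)^2 = 1/2).
r to a half-niece or half-nephew = 0.125 (half-aunt/uncle↔niece/nephew: one path of length 3: r = (1/2)^3 = 1/8).
r to a first cousin = 0.125 (first cousins share one grandparent pair — two paths of length 4: r = 2·(1/2)^4 = 1/8).
Summing one r·B term per recipient: 4·0.5·0.113 + 1·0.125·0.305 + 4·0.125·0.222 = 0.375125.
0.375125 < 0.46: the indirect benefit is less than the cost.

No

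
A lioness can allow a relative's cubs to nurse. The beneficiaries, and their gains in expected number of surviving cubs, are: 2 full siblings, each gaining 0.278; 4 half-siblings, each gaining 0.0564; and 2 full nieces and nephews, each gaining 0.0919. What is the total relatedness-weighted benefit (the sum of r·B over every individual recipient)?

0.38035

r to a full sibling = 0.5 (full sibs share both parents — two paths of length 2: r = 2·(1/2)^2 = 1/2).
r to a half-sibling = 0.25 (half-sibs share one parent — one path of length 2: r = (1/2)^2 = 1/4).
r to a full niece or nephew = 1/4 (full aunt/uncle↔niece/nephew: two paths of length 3 through the shared grandparent pair: r = 2·(1/2)^3 = 1/4).
Summing one r·B term per recipient: 2·0.5·0.278 + 4·0.25·0.0564 + 2·0.25·0.0919 = 0.38035.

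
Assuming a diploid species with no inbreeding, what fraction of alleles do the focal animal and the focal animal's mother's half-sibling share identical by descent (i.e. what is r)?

0.125

Each parent–offspring link contributes a factor of 1/2, and independent paths through distinct common ancestors add.
Half-aunt/uncle↔niece/nephew: one path of length 3: r = (1/2)^3 = 1/8.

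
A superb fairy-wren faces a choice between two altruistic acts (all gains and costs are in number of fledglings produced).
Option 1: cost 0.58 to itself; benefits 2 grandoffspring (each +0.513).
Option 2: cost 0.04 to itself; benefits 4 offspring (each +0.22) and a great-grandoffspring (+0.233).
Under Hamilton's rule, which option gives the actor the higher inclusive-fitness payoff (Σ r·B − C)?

Option 2

Option 1: r to a grandoffspring = 0.25.
Option 1: Σ r·B − C = (2·0.25·0.513) − 0.58 = -0.3235.
Option 2: r to an offspring = 0.5.
Option 2: r to a great-grandoffspring = 0.125.
Option 2: Σ r·B − C = (4·0.5·0.22 + 1·0.125·0.233) − 0.04 = 0.429125.
Option 2 has the higher net inclusive-fitness payoff.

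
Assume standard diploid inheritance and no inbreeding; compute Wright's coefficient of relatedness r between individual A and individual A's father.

Each parent–offspring link contributes a factor of 1/2, and independent paths through distinct common ancestors add.
One parent–offspring link: r = (1/2)^1 = 1/2.

0.5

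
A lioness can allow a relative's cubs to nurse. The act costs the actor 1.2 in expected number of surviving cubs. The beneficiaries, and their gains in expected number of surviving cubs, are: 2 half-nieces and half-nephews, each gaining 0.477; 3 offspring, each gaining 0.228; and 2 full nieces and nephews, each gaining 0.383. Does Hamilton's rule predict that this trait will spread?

No

Hamilton's rule: the trait is favored when the sum of r·B over every recipient exceeds the actor's cost C.
r to a half-niece or half-nephew = 0.125 (half-aunt/uncle↔niece/nephew: one path of length 3: r = (1/2)^3 = 1/8).
r to an offspring = 0.5 (one parent–offspring link: r = (1/2)^1 = 1/2).
r to a full niece or nephew = 0.25 (full aunt/uncle↔niece/nephew: two paths of length 3 through the shared grandparent pair: r = 2·(1/2)^3 = 1/4).
Summing one r·B term per recipient: 2·0.125·0.477 + 3·0.5·0.228 + 2·0.25·0.383 = 0.65275.
0.65275 < 1.2: the indirect benefit is less than the cost.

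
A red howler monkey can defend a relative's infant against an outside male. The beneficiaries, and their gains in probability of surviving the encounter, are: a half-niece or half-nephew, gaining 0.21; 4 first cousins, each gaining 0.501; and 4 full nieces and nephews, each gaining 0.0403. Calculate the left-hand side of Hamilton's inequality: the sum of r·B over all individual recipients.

0.31705

r to a half-niece or half-nephew = 0.125 (half-aunt/uncle↔niece/nephew: one path of length 3: r = (1/2)^3 = 1/8).
r to a first cousin = 0.125 (first cousins share one grandparent pair — two paths of length 4: r = 2·(1/2)^4 = 1/8).
r to a full niece or nephew = 0.25 (full aunt/uncle↔niece/nephew: two paths of length 3 through the shared grandparent pair: r = 2·(1/2)^3 = 1/4).
Summing one r·B term per recipient: 1·0.125·0.21 + 4·0.125·0.501 + 4·0.25·0.0403 = 0.31705.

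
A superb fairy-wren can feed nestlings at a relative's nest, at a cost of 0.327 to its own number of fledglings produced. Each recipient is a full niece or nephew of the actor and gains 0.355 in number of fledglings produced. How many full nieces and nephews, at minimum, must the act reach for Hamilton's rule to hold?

r to a full niece or nephew = 1/4 (full aunt/uncle↔niece/nephew: two paths of length 3 through the shared grandparent pair: r = 2·(1/2)^3 = 1/4).
Hamilton's rule: n·r·B > C  ⇒  n > C/(r·B) = 0.327/(0.25·0.355) = 3.685.
The smallest integer exceeding 3.685 is 4.

4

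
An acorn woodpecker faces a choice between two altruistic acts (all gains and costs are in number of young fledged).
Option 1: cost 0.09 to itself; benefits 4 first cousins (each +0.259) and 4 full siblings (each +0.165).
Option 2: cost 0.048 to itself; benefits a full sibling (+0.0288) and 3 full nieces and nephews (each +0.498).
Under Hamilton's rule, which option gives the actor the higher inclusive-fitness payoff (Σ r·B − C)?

Option 1

Option 1: r to a first cousin = 0.125.
Option 1: r to a full sibling = 0.5.
Option 1: Σ r·B − C = (4·0.125·0.259 + 4·0.5·0.165) − 0.09 = 0.3695.
Option 2: r to a full sibling = 0.5.
Option 2: r to a full niece or nephew = 0.25.
Option 2: Σ r·B − C = (1·0.5·0.0288 + 3·0.25·0.498) − 0.048 = 0.3399.
Option 1 has the higher net inclusive-fitness payoff.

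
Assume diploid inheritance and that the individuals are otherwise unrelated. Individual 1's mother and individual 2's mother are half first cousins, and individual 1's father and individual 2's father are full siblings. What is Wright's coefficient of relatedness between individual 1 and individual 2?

0.140625

Relatedness sums over independent paths through distinct common ancestors.
Individual 1 and individual 2 are related in two ways: half second cousins through their mothers (r = 1/64) and first cousins through their fathers (r = 1/8).
r = 1/64 + 1/8 = 0.140625.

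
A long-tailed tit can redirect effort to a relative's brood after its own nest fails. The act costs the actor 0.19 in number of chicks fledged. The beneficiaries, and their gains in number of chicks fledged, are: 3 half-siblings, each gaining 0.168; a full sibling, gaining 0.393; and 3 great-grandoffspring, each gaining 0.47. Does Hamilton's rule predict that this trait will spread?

Yes

Hamilton's rule: the trait is favored when the sum of r·B over every recipient exceeds the actor's cost C.
r to a half-sibling = 1/4 (half-sibs share one parent — one path of length 2: r = (1/2)^2 = 1/4).
r to a full sibling = 1/2 (full sibs share both parents — two paths of length 2: r = 2·(1/2)^2 = 1/2).
r to a great-grandoffspring = 1/8 (three parent–offspring links: r = (1/2)^3 = 1/8).
Summing one r·B term per recipient: 3·0.25·0.168 + 1·0.5·0.393 + 3·0.125·0.47 = 0.49875.
0.49875 > 0.19: the indirect benefit exceeds the cost.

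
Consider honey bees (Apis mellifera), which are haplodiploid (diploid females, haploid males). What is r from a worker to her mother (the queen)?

0.5

One meiotic link between diploid queen and diploid daughter: r = 1/2.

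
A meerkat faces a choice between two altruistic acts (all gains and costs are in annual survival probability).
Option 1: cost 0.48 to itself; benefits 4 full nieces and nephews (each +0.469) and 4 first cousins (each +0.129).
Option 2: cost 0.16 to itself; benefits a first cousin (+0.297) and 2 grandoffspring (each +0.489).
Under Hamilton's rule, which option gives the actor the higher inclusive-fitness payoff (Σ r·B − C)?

Option 2

Option 1: r to a full niece or nephew = 0.25.
Option 1: r to a first cousin = 0.125.
Option 1: Σ r·B − C = (4·0.25·0.469 + 4·0.125·0.129) − 0.48 = 0.0535.
Option 2: r to a first cousin = 0.125.
Option 2: r to a grandoffspring = 0.25.
Option 2: Σ r·B − C = (1·0.125·0.297 + 2·0.25·0.489) − 0.16 = 0.121625.
Option 2 has the higher net inclusive-fitness payoff.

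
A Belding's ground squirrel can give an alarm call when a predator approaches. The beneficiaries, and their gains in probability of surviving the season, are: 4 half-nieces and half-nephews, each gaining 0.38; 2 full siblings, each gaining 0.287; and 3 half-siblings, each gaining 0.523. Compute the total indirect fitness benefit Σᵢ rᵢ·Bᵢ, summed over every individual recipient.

0.86925

r to a half-niece or half-nephew = 1/8 (half-aunt/uncle↔niece/nephew: one path of length 3: r = (1/2)^3 = 1/8).
r to a full sibling = 0.5 (full sibs share both parents — two paths of length 2: r = 2·(1/2)^2 = 1/2).
r to a half-sibling = 1/4 (half-sibs share one parent — one path of length 2: r = (1/2)^2 = 1/4).
Summing one r·B term per recipient: 4·0.125·0.38 + 2·0.5·0.287 + 3·0.25·0.523 = 0.86925.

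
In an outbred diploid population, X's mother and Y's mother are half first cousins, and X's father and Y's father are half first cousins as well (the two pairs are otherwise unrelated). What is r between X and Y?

Independent pedigree routes through distinct common ancestors add.
X and Y are related in two ways: half second cousins through their mothers (r = 1/64) and half second cousins through their fathers (r = 1/64).
r = 1/64 + 1/64 = 1/32 = 0.03125.

0.03125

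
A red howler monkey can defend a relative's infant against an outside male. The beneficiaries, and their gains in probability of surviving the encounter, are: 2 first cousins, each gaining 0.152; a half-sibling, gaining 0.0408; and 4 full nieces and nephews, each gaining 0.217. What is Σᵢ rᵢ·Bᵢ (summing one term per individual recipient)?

0.2652

r to a first cousin = 1/8 (first cousins share one grandparent pair — two paths of length 4: r = 2·(1/2)^4 = 1/8).
r to a half-sibling = 1/4 (half-sibs share one parent — one path of length 2: r = (1/2)^2 = 1/4).
r to a full niece or nephew = 0.25 (full aunt/uncle↔niece/nephew: two paths of length 3 through the shared grandparent pair: r = 2·(1/2)^3 = 1/4).
Summing one r·B term per recipient: 2·0.125·0.152 + 1·0.25·0.0408 + 4·0.25·0.217 = 0.2652.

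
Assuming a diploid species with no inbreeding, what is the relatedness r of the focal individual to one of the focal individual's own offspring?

0.5

Each parent–offspring link contributes a factor of 1/2, and independent paths through distinct common ancestors add.
One parent–offspring link: r = (1/2)^1 = 1/2.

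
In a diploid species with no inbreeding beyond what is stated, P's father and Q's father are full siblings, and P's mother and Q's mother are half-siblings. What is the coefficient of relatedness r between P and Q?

0.1875

Wright's path rule: contributions from independent ancestry routes add.
P and Q are related in two ways: first cousins through their fathers (r = 1/8) and half first cousins through their mothers (r = 1/16).
r = 1/8 + 1/16 = 3/16 = 0.1875.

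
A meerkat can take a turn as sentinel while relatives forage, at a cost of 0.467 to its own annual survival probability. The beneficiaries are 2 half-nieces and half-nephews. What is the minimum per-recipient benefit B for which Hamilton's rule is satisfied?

1.868

r to a half-niece or half-nephew = 0.125 (half-aunt/uncle↔niece/nephew: one path of length 3: r = (1/2)^3 = 1/8).
Hamilton's rule with n recipients of equal r: n·r·B > C, so B > C/(n·r) = 0.467/(2·0.125) = 1.868.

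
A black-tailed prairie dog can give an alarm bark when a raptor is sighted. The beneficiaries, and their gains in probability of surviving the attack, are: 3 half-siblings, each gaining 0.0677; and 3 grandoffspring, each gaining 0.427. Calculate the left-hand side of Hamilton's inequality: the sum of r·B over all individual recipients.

0.371025

r to a half-sibling = 1/4 (half-sibs share one parent — one path of length 2: r = (1/2)^2 = 1/4).
r to a grandoffspring = 0.25 (two parent–offspring links: r = (1/2)^2 = 1/4).
Summing one r·B term per recipient: 3·0.25·0.0677 + 3·0.25·0.427 = 0.371025.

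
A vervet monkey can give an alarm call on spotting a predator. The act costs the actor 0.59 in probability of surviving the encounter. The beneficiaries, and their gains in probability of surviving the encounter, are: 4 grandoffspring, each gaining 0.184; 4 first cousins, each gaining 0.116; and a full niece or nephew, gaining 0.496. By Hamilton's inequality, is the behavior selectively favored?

Hamilton's rule: the trait is favored when the sum of r·B over every recipient exceeds the actor's cost C.
r to a grandoffspring = 0.25 (two parent–offspring links: r = (1/2)^2 = 1/4).
r to a first cousin = 0.125 (first cousins share one grandparent pair — two paths of length 4: r = 2·(1/2)^4 = 1/8).
r to a full niece or nephew = 0.25 (full aunt/uncle↔niece/nephew: two paths of length 3 through the shared grandparent pair: r = 2·(1/2)^3 = 1/4).
Summing one r·B term per recipient: 4·0.25·0.184 + 4·0.125·0.116 + 1·0.25·0.496 = 0.366.
0.366 < 0.59: the indirect benefit is less than the cost.

No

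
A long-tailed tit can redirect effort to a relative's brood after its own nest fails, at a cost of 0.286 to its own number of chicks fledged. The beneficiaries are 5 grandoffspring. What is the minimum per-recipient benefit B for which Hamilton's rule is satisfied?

r to a grandoffspring = 1/4 (two parent–offspring links: r = (1/2)^2 = 1/4).
Hamilton's rule with n recipients of equal r: n·r·B > C, so B > C/(n·r) = 0.286/(5·0.25) = 0.2288.

0.2288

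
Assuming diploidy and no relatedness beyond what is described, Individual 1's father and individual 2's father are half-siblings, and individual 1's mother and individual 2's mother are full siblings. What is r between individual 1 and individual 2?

0.1875

Independent pedigree routes through distinct common ancestors add.
Individual 1 and individual 2 are related in two ways: half first cousins through their fathers (r = 1/16) and first cousins through their mothers (r = 1/8).
r = 1/16 + 1/8 = 3/16 = 0.1875.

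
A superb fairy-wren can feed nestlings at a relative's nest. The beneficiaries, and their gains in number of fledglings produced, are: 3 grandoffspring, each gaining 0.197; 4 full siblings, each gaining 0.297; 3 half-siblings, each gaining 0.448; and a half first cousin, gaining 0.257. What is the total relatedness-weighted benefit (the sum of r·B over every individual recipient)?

r to a grandoffspring = 1/4 (two parent–offspring links: r = (1/2)^2 = 1/4).
r to a full sibling = 0.5 (full sibs share both parents — two paths of length 2: r = 2·(1/2)^2 = 1/2).
r to a half-sibling = 0.25 (half-sibs share one parent — one path of length 2: r = (1/2)^2 = 1/4).
r to a half first cousin = 0.0625 (half first cousins share one grandparent — one path of length 4: r = (1/2)^4 = 1/16).
Summing one r·B term per recipient: 3·0.25·0.197 + 4·0.5·0.297 + 3·0.25·0.448 + 1·0.0625·0.257 = 1.0938125.

1.0938125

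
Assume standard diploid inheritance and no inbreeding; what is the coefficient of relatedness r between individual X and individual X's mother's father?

0.25

Each parent–offspring link contributes a factor of 1/2, and independent paths through distinct common ancestors add.
Two parent–offspring links: r = (1/2)^2 = 1/4.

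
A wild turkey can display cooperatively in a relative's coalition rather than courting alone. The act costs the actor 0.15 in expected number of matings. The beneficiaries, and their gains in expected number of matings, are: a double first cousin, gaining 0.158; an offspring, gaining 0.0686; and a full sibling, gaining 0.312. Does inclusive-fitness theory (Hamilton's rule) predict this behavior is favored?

Hamilton's rule: the trait is favored when the sum of r·B over every recipient exceeds the actor's cost C.
r to a double first cousin = 0.25 (double first cousins share both grandparent pairs — four paths of length 4: r = 4·(1/2)^4 = 1/4).
r to an offspring = 0.5 (one parent–offspring link: r = (1/2)^1 = 1/2).
r to a full sibling = 0.5 (full sibs share both parents — two paths of length 2: r = 2·(1/2)^2 = 1/2).
Summing one r·B term per recipient: 1·0.25·0.158 + 1·0.5·0.0686 + 1·0.5·0.312 = 0.2298.
0.2298 > 0.15: the indirect benefit exceeds the cost.

Yes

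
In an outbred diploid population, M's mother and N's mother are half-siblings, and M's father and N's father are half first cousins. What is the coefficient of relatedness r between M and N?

Wright's path rule: contributions from independent ancestry routes add.
M and N are related in two ways: half first cousins through their mothers (r = 1/16) and half second cousins through their fathers (r = 1/64).
r = 1/16 + 1/64 = 5/64 = 0.078125.

0.078125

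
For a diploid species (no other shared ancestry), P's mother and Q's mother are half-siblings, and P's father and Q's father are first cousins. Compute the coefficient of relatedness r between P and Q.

0.09375

With two independent routes of shared ancestry, r is the sum of the two contributions.
P and Q are related in two ways: half first cousins through their mothers (r = 1/16) and second cousins through their fathers (r = 1/32).
r = 1/16 + 1/32 = 3/32 = 0.09375.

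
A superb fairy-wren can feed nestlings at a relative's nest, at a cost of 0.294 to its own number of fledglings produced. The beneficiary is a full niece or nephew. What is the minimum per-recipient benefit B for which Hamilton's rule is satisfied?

1.176

r to a full niece or nephew = 0.25 (full aunt/uncle↔niece/nephew: two paths of length 3 through the shared grandparent pair: r = 2·(1/2)^3 = 1/4).
Hamilton's rule with n recipients of equal r: n·r·B > C, so B > C/(n·r) = 0.294/(1·0.25) = 1.176.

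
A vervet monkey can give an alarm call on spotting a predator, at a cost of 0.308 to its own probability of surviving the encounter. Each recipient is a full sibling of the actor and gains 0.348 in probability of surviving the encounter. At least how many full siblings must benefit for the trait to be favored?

2

r to a full sibling = 0.5 (full sibs share both parents — two paths of length 2: r = 2·(1/2)^2 = 1/2).
Hamilton's rule: n·r·B > C  ⇒  n > C/(r·B) = 0.308/(0.5·0.348) = 1.77.
The smallest integer exceeding 1.77 is 2.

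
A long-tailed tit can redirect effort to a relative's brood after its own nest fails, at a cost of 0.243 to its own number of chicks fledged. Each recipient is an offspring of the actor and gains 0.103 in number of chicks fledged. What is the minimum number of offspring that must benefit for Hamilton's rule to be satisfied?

r to an offspring = 1/2 (one parent–offspring link: r = (1/2)^1 = 1/2).
Hamilton's rule: n·r·B > C  ⇒  n > C/(r·B) = 0.243/(0.5·0.103) = 4.718.
The smallest integer exceeding 4.718 is 5.

5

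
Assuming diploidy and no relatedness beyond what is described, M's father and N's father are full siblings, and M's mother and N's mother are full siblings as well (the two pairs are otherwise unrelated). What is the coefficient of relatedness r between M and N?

With two independent routes of shared ancestry, r is the sum of the two contributions.
M and N are related in two ways: first cousins through their fathers (r = 1/8) and first cousins through their mothers (r = 1/8) — i.e. double first cousins.
r = 1/8 + 1/8 = 0.25.

0.25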